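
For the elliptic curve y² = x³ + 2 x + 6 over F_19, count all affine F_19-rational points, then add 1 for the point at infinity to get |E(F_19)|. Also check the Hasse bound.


Affine points = {(0, 5), (0, 14), (1, 3), (1, 16), (3, 1), (3, 18), (6, 5), (6, 14), (10, 0), (13, 5), (13, 14), (14, 2), (14, 17), (16, 7), (16, 12)}; affine count = 15; |E(F_19)| = 16.

Discriminant check: Δ ∝ 4a³ + 27b² = 4·2³ + 27·6² = 4·8 + 27·36 ≡ 16 (mod 19). Nonzero ⇒ E is nonsingular.
For each x ∈ F_19, compute rhs = x³ + 2·x + 6 mod 19, then count y ∈ F_19 with y² ≡ rhs.
  x = 0: rhs = 6, matching y values: 5, 14 (2 points).
  x = 1: rhs = 9, matching y values: 3, 16 (2 points).
  x = 2: rhs = 18, matching y values: none (0 points).
  x = 3: rhs = 1, matching y values: 1, 18 (2 points).
  x = 4: rhs = 2, matching y values: none (0 points).
  x = 5: rhs = 8, matching y values: none (0 points).
  x = 6: rhs = 6, matching y values: 5, 14 (2 points).
  x = 7: rhs = 2, matching y values: none (0 points).
  x = 8: rhs = 2, matching y values: none (0 points).
  x = 9: rhs = 12, matching y values: none (0 points).
  x = 10: rhs = 0, matching y values: 0 (1 points).
  x = 11: rhs = 10, matching y values: none (0 points).
  x = 12: rhs = 10, matching y values: none (0 points).
  x = 13: rhs = 6, matching y values: 5, 14 (2 points).
  x = 14: rhs = 4, matching y values: 2, 17 (2 points).
  x = 15: rhs = 10, matching y values: none (0 points).
  x = 16: rhs = 11, matching y values: 7, 12 (2 points).
  x = 17: rhs = 13, matching y values: none (0 points).
  x = 18: rhs = 3, matching y values: none (0 points).
Total affine count: 15.
Full point count |E(F_19)| = 15 + 1 = 16.
Hasse bound: |16 − (19+1)| = |-4| = 4 ≤ 2√19 ≈ 8.7178 ✓.


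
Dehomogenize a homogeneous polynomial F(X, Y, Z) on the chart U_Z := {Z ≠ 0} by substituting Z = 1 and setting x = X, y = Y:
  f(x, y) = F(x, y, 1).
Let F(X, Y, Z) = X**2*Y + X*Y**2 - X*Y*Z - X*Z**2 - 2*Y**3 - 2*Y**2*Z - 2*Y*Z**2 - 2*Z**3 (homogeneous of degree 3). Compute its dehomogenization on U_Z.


f(x, y) = x**2*y + x*y**2 - x*y - x - 2*y**3 - 2*y**2 - 2*y - 2

On U_Z we set Z = 1. Each monomial c·X^i·Y^j·Z^k in F becomes c·x^i·y^j·1^k = c·x^i·y^j.
Substituting Z = 1: F(X, Y, 1) = x**2*y + x*y**2 - x*y - x - 2*y**3 - 2*y**2 - 2*y - 2.
Note: deg(f) ≤ deg(F) = 3; strict inequality happens when F is divisible by Z (lost terms).


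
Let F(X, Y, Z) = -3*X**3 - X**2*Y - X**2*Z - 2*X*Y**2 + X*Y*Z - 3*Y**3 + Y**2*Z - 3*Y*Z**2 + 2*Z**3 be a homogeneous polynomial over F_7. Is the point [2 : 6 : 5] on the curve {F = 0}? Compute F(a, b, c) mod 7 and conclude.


F(2,6,5) ≡ 6 (mod 7); P is NOT on the curve.

Evaluate F(2, 6, 5) term-by-term (mod 7).
  -3*X**3 ↦ -3·8·1·1 = -24
  -X**2*Y ↦ -1·4·6·1 = -24
  -X**2*Z ↦ -1·4·1·5 = -20
  -2*X*Y**2 ↦ -2·2·36·1 = -144
  X*Y*Z ↦ 1·2·6·5 = 60
  -3*Y**3 ↦ -3·1·216·1 = -648
  Y**2*Z ↦ 1·1·36·5 = 180
  -3*Y*Z**2 ↦ -3·1·6·25 = -450
  2*Z**3 ↦ 2·1·1·125 = 250
Sum: F(2, 6, 5) = (-24) + (-24) + (-20) + (-144) + (60) + (-648) + (180) + (-450) + (250) = -820.
Reducing mod 7: -820 ≡ 6 (mod 7).
Since F(a, b, c) ≡ 6 ≠ 0 (mod 7), P does NOT lie on the curve.


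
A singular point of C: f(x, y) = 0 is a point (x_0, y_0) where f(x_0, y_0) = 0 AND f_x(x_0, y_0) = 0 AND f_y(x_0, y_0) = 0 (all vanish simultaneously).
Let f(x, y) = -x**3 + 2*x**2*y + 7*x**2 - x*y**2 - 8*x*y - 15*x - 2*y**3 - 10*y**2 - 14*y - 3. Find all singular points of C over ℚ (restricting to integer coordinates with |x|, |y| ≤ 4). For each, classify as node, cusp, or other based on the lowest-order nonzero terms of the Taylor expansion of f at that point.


Singular points: {(1, -2)}; classification: cusp.

Compute partial derivatives:
  f_x = -3*x**2 + 4*x*y + 14*x - y**2 - 8*y - 15.
  f_y = 2*x**2 - 2*x*y - 8*x - 6*y**2 - 20*y - 14.
Scan x_0 ∈ {−4, ..., 4}. For each x_0, f_y(x_0, y) is a polynomial in y; find its integer roots y ∈ {−4, ..., 4}, then test f_x and f at those candidates.
  x = -4: f_y(-4, y) = -6*y**2 - 12*y + 50; no integer root y with |y| ≤ 4.
  x = -3: f_y(-3, y) = -6*y**2 - 14*y + 28; no integer root y with |y| ≤ 4.
  x = -2: f_y(-2, y) = -6*y**2 - 16*y + 10; no integer root y with |y| ≤ 4.
  x = -1: f_y(-1, y) = -6*y**2 - 18*y - 4; no integer root y with |y| ≤ 4.
  x = 0: f_y(0, y) = -6*y**2 - 20*y - 14; vanishes at y ∈ {-1}. (0, -1): f_x = -8 ≠ 0.
  x = 1: f_y(1, y) = -6*y**2 - 22*y - 20; vanishes at y ∈ {-2}. (1, -2): f_x = 0, f = 0 — SINGULAR.
  x = 2: f_y(2, y) = -6*y**2 - 24*y - 22; no integer root y with |y| ≤ 4.
  x = 3: f_y(3, y) = -6*y**2 - 26*y - 20; vanishes at y ∈ {-1}. (3, -1): f_x = -5 ≠ 0.
  x = 4: f_y(4, y) = -6*y**2 - 28*y - 14; no integer root y with |y| ≤ 4.
Only singular point on the grid: (1, -2).
Classify: substitute x = 1 + u, y = -2 + v and expand: f = -u**3 + 2*u**2*v - u*v**2 - 2*v**3 + v**2.
No constant or linear terms (consistent with a singular point). Quadratic part: v**2. Cubic part: -u**3 + 2*u**2*v - u*v**2 - 2*v**3.
The quadratic part v**2 is a perfect square, so there is a single (double) tangent line v = 0, i.e. y = -2. Restricting the cubic part to that line (v = 0) leaves -u**3 ≠ 0, so f is not divisible by v and the branch is v² ≈ u**3 to lowest order — this is a cusp.
Classification: cusp.


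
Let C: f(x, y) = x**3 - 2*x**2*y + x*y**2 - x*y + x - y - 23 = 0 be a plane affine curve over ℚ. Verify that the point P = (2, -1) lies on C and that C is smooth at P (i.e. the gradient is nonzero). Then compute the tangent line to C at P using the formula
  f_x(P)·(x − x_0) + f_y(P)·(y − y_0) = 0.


Tangent line at P: 23*x - 15*y - 61 = 0.

Step 1: f(2, -1) = 0, so P lies on C.
Step 2: partial derivatives
  f_x(x, y) = 3*x**2 - 4*x*y + y**2 - y + 1, f_y(x, y) = -2*x**2 + 2*x*y - x - 1.
  f_x(P) = 23, f_y(P) = -15 (gradient nonzero, so P is smooth).
Step 3: tangent line at P: 23·(x − 2) + -15·(y − -1) = 0.
Expanding: 23*x - 15*y - 61 = 0.


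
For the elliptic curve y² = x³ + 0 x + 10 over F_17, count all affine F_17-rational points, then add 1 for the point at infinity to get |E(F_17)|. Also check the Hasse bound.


Affine points = {(2, 1), (2, 16), (5, 4), (5, 13), (7, 8), (7, 9), (9, 5), (9, 12), (11, 7), (11, 10), (12, 2), (12, 15), (14, 0), (15, 6), (15, 11), (16, 3), (16, 14)}; affine count = 17; |E(F_17)| = 18.

Discriminant check: Δ ∝ 4a³ + 27b² = 4·0³ + 27·10² = 4·0 + 27·100 ≡ 14 (mod 17). Nonzero ⇒ E is nonsingular.
For each x ∈ F_17, compute rhs = x³ + 0·x + 10 mod 17, then count y ∈ F_17 with y² ≡ rhs.
  x = 0: rhs = 10, matching y values: none (0 points).
  x = 1: rhs = 11, matching y values: none (0 points).
  x = 2: rhs = 1, matching y values: 1, 16 (2 points).
  x = 3: rhs = 3, matching y values: none (0 points).
  x = 4: rhs = 6, matching y values: none (0 points).
  x = 5: rhs = 16, matching y values: 4, 13 (2 points).
  x = 6: rhs = 5, matching y values: none (0 points).
  x = 7: rhs = 13, matching y values: 8, 9 (2 points).
  x = 8: rhs = 12, matching y values: none (0 points).
  x = 9: rhs = 8, matching y values: 5, 12 (2 points).
  x = 10: rhs = 7, matching y values: none (0 points).
  x = 11: rhs = 15, matching y values: 7, 10 (2 points).
  x = 12: rhs = 4, matching y values: 2, 15 (2 points).
  x = 13: rhs = 14, matching y values: none (0 points).
  x = 14: rhs = 0, matching y values: 0 (1 points).
  x = 15: rhs = 2, matching y values: 6, 11 (2 points).
  x = 16: rhs = 9, matching y values: 3, 14 (2 points).
Total affine count: 17.
Full point count |E(F_17)| = 17 + 1 = 18.
Hasse bound: |18 − (17+1)| = |0| = 0 ≤ 2√17 ≈ 8.2462 ✓.


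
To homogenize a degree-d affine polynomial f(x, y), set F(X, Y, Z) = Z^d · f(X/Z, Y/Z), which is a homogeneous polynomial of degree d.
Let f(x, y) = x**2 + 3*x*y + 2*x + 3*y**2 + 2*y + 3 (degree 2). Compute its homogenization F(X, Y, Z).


F(X, Y, Z) = X**2 + 3*X*Y + 2*X*Z + 3*Y**2 + 2*Y*Z + 3*Z**2

deg(f) = 2.
Substitute x = X/Z, y = Y/Z into f, then multiply by Z^2.
  monomial 1·x^2·y^0 ↦ 1·X^2·Y^0·Z^0.
  monomial 3·x^1·y^1 ↦ 3·X^1·Y^1·Z^0.
  monomial 2·x^1·y^0 ↦ 2·X^1·Y^0·Z^1.
  monomial 3·x^0·y^2 ↦ 3·X^0·Y^2·Z^0.
  monomial 2·x^0·y^1 ↦ 2·X^0·Y^1·Z^1.
  monomial 3·x^0·y^0 ↦ 3·X^0·Y^0·Z^2.
Collecting: F(X, Y, Z) = X**2 + 3*X*Y + 2*X*Z + 3*Y**2 + 2*Y*Z + 3*Z**2.


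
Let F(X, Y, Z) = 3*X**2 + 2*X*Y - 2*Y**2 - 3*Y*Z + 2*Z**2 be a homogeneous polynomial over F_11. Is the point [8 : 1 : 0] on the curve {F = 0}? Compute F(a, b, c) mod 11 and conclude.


F(8,1,0) ≡ 8 (mod 11); P is NOT on the curve.

Evaluate F(8, 1, 0) term-by-term (mod 11).
  3*X**2 ↦ 3·64·1·1 = 192
  2*X*Y ↦ 2·8·1·1 = 16
  -2*Y**2 ↦ -2·1·1·1 = -2
  -3*Y*Z ↦ -3·1·1·0 = 0
  2*Z**2 ↦ 2·1·1·0 = 0
Sum: F(8, 1, 0) = (192) + (16) + (-2) + (0) + (0) = 206.
Reducing mod 11: 206 ≡ 8 (mod 11).
Since F(a, b, c) ≡ 8 ≠ 0 (mod 11), P does NOT lie on the curve.


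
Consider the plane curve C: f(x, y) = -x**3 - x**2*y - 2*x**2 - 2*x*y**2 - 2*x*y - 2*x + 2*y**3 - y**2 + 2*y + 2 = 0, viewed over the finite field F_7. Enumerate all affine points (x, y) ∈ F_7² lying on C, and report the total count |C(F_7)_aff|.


Affine F_7-points: {(1, 3), (1, 6), (2, 5), (3, 0), (4, 6)}; count = 5.

For each of the 49 pairs (x, y) ∈ F_7², evaluate f(x, y) mod 7. Record the zeros.
  x = 0: [0↦2, 1↦5, 2↦4, 3↦4, 4↦3, 5↦6, 6↦4]  zeros at y ∈ ∅
  x = 1: [0↦4, 1↦2, 2↦6, 3↦0, 4↦3, 5↦6, 6↦0]  zeros at y ∈ {3, 6}
  x = 2: [0↦3, 1↦1, 2↦1, 3↦1, 4↦6, 5↦0, 6↦2]  zeros at y ∈ {5}
  x = 3: [0↦0, 1↦3, 2↦4, 3↦1, 4↦6, 5↦3, 6↦4]  zeros at y ∈ {0}
  x = 4: [0↦3, 1↦2, 2↦2, 3↦1, 4↦4, 5↦2, 6↦0]  zeros at y ∈ {6}
  x = 5: [0↦6, 1↦6, 2↦3, 3↦2, 4↦1, 5↦5, 6↦5]  zeros at y ∈ ∅
  x = 6: [0↦3, 1↦2, 2↦1, 3↦5, 4↦5, 5↦6, 6↦6]  zeros at y ∈ ∅
Collecting zeros: affine points = {(1, 3), (1, 6), (2, 5), (3, 0), (4, 6)}.
Total count |C(F_7)_aff| = 5.


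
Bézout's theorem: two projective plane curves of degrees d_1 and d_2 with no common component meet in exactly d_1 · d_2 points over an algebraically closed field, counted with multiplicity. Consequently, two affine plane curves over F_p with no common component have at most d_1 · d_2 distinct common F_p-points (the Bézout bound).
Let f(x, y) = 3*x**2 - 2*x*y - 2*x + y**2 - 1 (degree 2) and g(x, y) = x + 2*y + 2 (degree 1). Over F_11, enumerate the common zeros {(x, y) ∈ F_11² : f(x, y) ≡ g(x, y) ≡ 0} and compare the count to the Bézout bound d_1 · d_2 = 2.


Common zeros: {(0, 10), (3, 3)}; count = 2; Bézout bound = 2.

deg(f) = 2, deg(g) = 1, so Bézout bound = 2.
Scan x ∈ F_11. For each x, list the y ∈ F_11 with f(x, y) ≡ 0 and those with g(x, y) ≡ 0 (mod 11); the common zeros in that column are the intersection.
  x = 0: f ≡ 0 at y ∈ {1, 10}; g ≡ 0 at y ∈ {10}; common: {10}.
  x = 1: f ≡ 0 at y ∈ {0, 2}; g ≡ 0 at y ∈ {4}; common: ∅.
  x = 2: f ≡ 0 at y ∈ ∅; g ≡ 0 at y ∈ {9}; common: ∅.
  x = 3: f ≡ 0 at y ∈ {3}; g ≡ 0 at y ∈ {3}; common: {3}.
  x = 4: f ≡ 0 at y ∈ ∅; g ≡ 0 at y ∈ {8}; common: ∅.
  x = 5: f ≡ 0 at y ∈ {1, 9}; g ≡ 0 at y ∈ {2}; common: ∅.
  x = 6: f ≡ 0 at y ∈ ∅; g ≡ 0 at y ∈ {7}; common: ∅.
  x = 7: f ≡ 0 at y ∈ {0, 3}; g ≡ 0 at y ∈ {1}; common: ∅.
  x = 8: f ≡ 0 at y ∈ ∅; g ≡ 0 at y ∈ {6}; common: ∅.
  x = 9: f ≡ 0 at y ∈ {9}; g ≡ 0 at y ∈ {0}; common: ∅.
  x = 10: f ≡ 0 at y ∈ ∅; g ≡ 0 at y ∈ {5}; common: ∅.
Collecting: common zeros = {(0, 10), (3, 3)}, so the count is 2.
Comparison with the Bézout bound: 2 ≤ 2 = deg(f)·deg(g), as expected for curves with no common component (the bound is attained).


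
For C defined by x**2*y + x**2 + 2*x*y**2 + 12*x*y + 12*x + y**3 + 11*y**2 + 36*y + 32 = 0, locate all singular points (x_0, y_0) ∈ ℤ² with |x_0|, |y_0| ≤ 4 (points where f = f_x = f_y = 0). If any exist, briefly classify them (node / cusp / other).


Singular points: {(-2, -2)}; classification: node.

Compute partial derivatives:
  f_x = 2*x*y + 2*x + 2*y**2 + 12*y + 12.
  f_y = x**2 + 4*x*y + 12*x + 3*y**2 + 22*y + 36.
Scan x_0 ∈ {−4, ..., 4}. For each x_0, f_y(x_0, y) is a polynomial in y; find its integer roots y ∈ {−4, ..., 4}, then test f_x and f at those candidates.
  x = -4: f_y(-4, y) = 3*y**2 + 6*y + 4; no integer root y with |y| ≤ 4.
  x = -3: f_y(-3, y) = 3*y**2 + 10*y + 9; no integer root y with |y| ≤ 4.
  x = -2: f_y(-2, y) = 3*y**2 + 14*y + 16; vanishes at y ∈ {-2}. (-2, -2): f_x = 0, f = 0 — SINGULAR.
  x = -1: f_y(-1, y) = 3*y**2 + 18*y + 25; no integer root y with |y| ≤ 4.
  x = 0: f_y(0, y) = 3*y**2 + 22*y + 36; no integer root y with |y| ≤ 4.
  x = 1: f_y(1, y) = 3*y**2 + 26*y + 49; no integer root y with |y| ≤ 4.
  x = 2: f_y(2, y) = 3*y**2 + 30*y + 64; no integer root y with |y| ≤ 4.
  x = 3: f_y(3, y) = 3*y**2 + 34*y + 81; no integer root y with |y| ≤ 4.
  x = 4: f_y(4, y) = 3*y**2 + 38*y + 100; no integer root y with |y| ≤ 4.
Only singular point on the grid: (-2, -2).
Classify: substitute x = -2 + u, y = -2 + v and expand: f = u**2*v - u**2 + 2*u*v**2 + v**3 + v**2.
No constant or linear terms (consistent with a singular point). Quadratic part: -u**2 + v**2. Cubic part: u**2*v + 2*u*v**2 + v**3.
The quadratic part v**2 - u**2 = (v − u)(v + u) splits into two distinct linear factors, so there are two distinct tangent lines y − -2 = ±(x − -2) — this is a node (ordinary double point).
Classification: node.


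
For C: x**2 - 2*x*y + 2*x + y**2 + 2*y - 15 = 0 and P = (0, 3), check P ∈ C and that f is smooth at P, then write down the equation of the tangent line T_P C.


Tangent line at P: -4*x + 8*y - 24 = 0.

Step 1: f(0, 3) = 0, so P lies on C.
Step 2: partial derivatives
  f_x(x, y) = 2*x - 2*y + 2, f_y(x, y) = -2*x + 2*y + 2.
  f_x(P) = -4, f_y(P) = 8 (gradient nonzero, so P is smooth).
Step 3: tangent line at P: -4·(x − 0) + 8·(y − 3) = 0.
Expanding: -4*x + 8*y - 24 = 0.


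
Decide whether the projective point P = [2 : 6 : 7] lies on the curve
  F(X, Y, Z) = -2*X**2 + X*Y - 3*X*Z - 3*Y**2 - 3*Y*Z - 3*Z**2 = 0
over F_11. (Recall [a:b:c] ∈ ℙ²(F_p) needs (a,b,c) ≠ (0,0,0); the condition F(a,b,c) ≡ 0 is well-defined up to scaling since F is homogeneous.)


F(2,6,7) ≡ 10 (mod 11); P is NOT on the curve.

Evaluate F(2, 6, 7) term-by-term (mod 11).
  -2*X**2 ↦ -2·4·1·1 = -8
  X*Y ↦ 1·2·6·1 = 12
  -3*X*Z ↦ -3·2·1·7 = -42
  -3*Y**2 ↦ -3·1·36·1 = -108
  -3*Y*Z ↦ -3·1·6·7 = -126
  -3*Z**2 ↦ -3·1·1·49 = -147
Sum: F(2, 6, 7) = (-8) + (12) + (-42) + (-108) + (-126) + (-147) = -419.
Reducing mod 11: -419 ≡ 10 (mod 11).
Since F(a, b, c) ≡ 10 ≠ 0 (mod 11), P does NOT lie on the curve.


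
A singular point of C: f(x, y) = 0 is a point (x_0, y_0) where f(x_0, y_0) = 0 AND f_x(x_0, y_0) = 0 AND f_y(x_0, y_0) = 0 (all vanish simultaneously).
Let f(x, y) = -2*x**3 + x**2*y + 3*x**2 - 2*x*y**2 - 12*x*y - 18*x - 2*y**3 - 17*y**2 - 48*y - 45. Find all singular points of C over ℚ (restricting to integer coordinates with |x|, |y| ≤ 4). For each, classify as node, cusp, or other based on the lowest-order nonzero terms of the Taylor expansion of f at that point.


Singular points: {(0, -3)}; classification: cusp.

Compute partial derivatives:
  f_x = -6*x**2 + 2*x*y + 6*x - 2*y**2 - 12*y - 18.
  f_y = x**2 - 4*x*y - 12*x - 6*y**2 - 34*y - 48.
Scan x_0 ∈ {−4, ..., 4}. For each x_0, f_y(x_0, y) is a polynomial in y; find its integer roots y ∈ {−4, ..., 4}, then test f_x and f at those candidates.
  x = -4: f_y(-4, y) = -6*y**2 - 18*y + 16; no integer root y with |y| ≤ 4.
  x = -3: f_y(-3, y) = -6*y**2 - 22*y - 3; no integer root y with |y| ≤ 4.
  x = -2: f_y(-2, y) = -6*y**2 - 26*y - 20; vanishes at y ∈ {-1}. (-2, -1): f_x = -40 ≠ 0.
  x = -1: f_y(-1, y) = -6*y**2 - 30*y - 35; no integer root y with |y| ≤ 4.
  x = 0: f_y(0, y) = -6*y**2 - 34*y - 48; vanishes at y ∈ {-3}. (0, -3): f_x = 0, f = 0 — SINGULAR.
  x = 1: f_y(1, y) = -6*y**2 - 38*y - 59; no integer root y with |y| ≤ 4.
  x = 2: f_y(2, y) = -6*y**2 - 42*y - 68; no integer root y with |y| ≤ 4.
  x = 3: f_y(3, y) = -6*y**2 - 46*y - 75; no integer root y with |y| ≤ 4.
  x = 4: f_y(4, y) = -6*y**2 - 50*y - 80; no integer root y with |y| ≤ 4.
Only singular point on the grid: (0, -3).
Classify: substitute x = 0 + u, y = -3 + v and expand: f = -2*u**3 + u**2*v - 2*u*v**2 - 2*v**3 + v**2.
No constant or linear terms (consistent with a singular point). Quadratic part: v**2. Cubic part: -2*u**3 + u**2*v - 2*u*v**2 - 2*v**3.
The quadratic part v**2 is a perfect square, so there is a single (double) tangent line v = 0, i.e. y = -3. Restricting the cubic part to that line (v = 0) leaves -2*u**3 ≠ 0, so f is not divisible by v and the branch is v² ≈ 2*u**3 to lowest order — this is a cusp.
Classification: cusp.


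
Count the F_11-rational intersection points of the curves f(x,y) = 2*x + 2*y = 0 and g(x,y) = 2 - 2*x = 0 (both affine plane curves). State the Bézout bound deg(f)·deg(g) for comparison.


Common zeros: {(1, 10)}; count = 1; Bézout bound = 1.

deg(f) = 1, deg(g) = 1, so Bézout bound = 1.
Scan x ∈ F_11. For each x, list the y ∈ F_11 with f(x, y) ≡ 0 and those with g(x, y) ≡ 0 (mod 11); the common zeros in that column are the intersection.
  x = 0: f ≡ 0 at y ∈ {0}; g ≡ 0 at y ∈ ∅; common: ∅.
  x = 1: f ≡ 0 at y ∈ {10}; g ≡ 0 at y ∈ {0, 1, 2, 3, 4, 5, 6, 7, 8, 9, 10}; common: {10}.
  x = 2: f ≡ 0 at y ∈ {9}; g ≡ 0 at y ∈ ∅; common: ∅.
  x = 3: f ≡ 0 at y ∈ {8}; g ≡ 0 at y ∈ ∅; common: ∅.
  x = 4: f ≡ 0 at y ∈ {7}; g ≡ 0 at y ∈ ∅; common: ∅.
  x = 5: f ≡ 0 at y ∈ {6}; g ≡ 0 at y ∈ ∅; common: ∅.
  x = 6: f ≡ 0 at y ∈ {5}; g ≡ 0 at y ∈ ∅; common: ∅.
  x = 7: f ≡ 0 at y ∈ {4}; g ≡ 0 at y ∈ ∅; common: ∅.
  x = 8: f ≡ 0 at y ∈ {3}; g ≡ 0 at y ∈ ∅; common: ∅.
  x = 9: f ≡ 0 at y ∈ {2}; g ≡ 0 at y ∈ ∅; common: ∅.
  x = 10: f ≡ 0 at y ∈ {1}; g ≡ 0 at y ∈ ∅; common: ∅.
Collecting: common zeros = {(1, 10)}, so the count is 1.
Comparison with the Bézout bound: 1 ≤ 1 = deg(f)·deg(g), as expected for curves with no common component (the bound is attained).


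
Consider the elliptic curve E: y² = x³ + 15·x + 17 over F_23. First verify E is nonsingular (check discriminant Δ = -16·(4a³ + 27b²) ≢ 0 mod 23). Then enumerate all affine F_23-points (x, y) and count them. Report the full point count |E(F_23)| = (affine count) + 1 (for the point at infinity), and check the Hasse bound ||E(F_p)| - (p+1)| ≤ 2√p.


Affine points = {(2, 3), (2, 20), (4, 7), (4, 16), (6, 1), (6, 22), (11, 8), (11, 15), (12, 4), (12, 19), (14, 2), (14, 21), (15, 11), (15, 12), (16, 11), (16, 12), (18, 1), (18, 22), (19, 10), (19, 13), (21, 5), (21, 18), (22, 1), (22, 22)}; affine count = 24; |E(F_23)| = 25.

Discriminant check: Δ ∝ 4a³ + 27b² = 4·15³ + 27·17² = 4·3375 + 27·289 ≡ 5 (mod 23). Nonzero ⇒ E is nonsingular.
For each x ∈ F_23, compute rhs = x³ + 15·x + 17 mod 23, then count y ∈ F_23 with y² ≡ rhs.
  x = 0: rhs = 17, matching y values: none (0 points).
  x = 1: rhs = 10, matching y values: none (0 points).
  x = 2: rhs = 9, matching y values: 3, 20 (2 points).
  x = 3: rhs = 20, matching y values: none (0 points).
  x = 4: rhs = 3, matching y values: 7, 16 (2 points).
  x = 5: rhs = 10, matching y values: none (0 points).
  x = 6: rhs = 1, matching y values: 1, 22 (2 points).
  x = 7: rhs = 5, matching y values: none (0 points).
  x = 8: rhs = 5, matching y values: none (0 points).
  x = 9: rhs = 7, matching y values: none (0 points).
  x = 10: rhs = 17, matching y values: none (0 points).
  x = 11: rhs = 18, matching y values: 8, 15 (2 points).
  x = 12: rhs = 16, matching y values: 4, 19 (2 points).
  x = 13: rhs = 17, matching y values: none (0 points).
  x = 14: rhs = 4, matching y values: 2, 21 (2 points).
  x = 15: rhs = 6, matching y values: 11, 12 (2 points).
  x = 16: rhs = 6, matching y values: 11, 12 (2 points).
  x = 17: rhs = 10, matching y values: none (0 points).
  x = 18: rhs = 1, matching y values: 1, 22 (2 points).
  x = 19: rhs = 8, matching y values: 10, 13 (2 points).
  x = 20: rhs = 14, matching y values: none (0 points).
  x = 21: rhs = 2, matching y values: 5, 18 (2 points).
  x = 22: rhs = 1, matching y values: 1, 22 (2 points).
Total affine count: 24.
Full point count |E(F_23)| = 24 + 1 = 25.
Hasse bound: |25 − (23+1)| = |1| = 1 ≤ 2√23 ≈ 9.5917 ✓.


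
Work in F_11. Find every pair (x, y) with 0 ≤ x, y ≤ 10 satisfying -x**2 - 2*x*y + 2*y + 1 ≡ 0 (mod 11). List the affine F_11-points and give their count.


Affine F_11-points: {(0, 5), (1, 0), (1, 1), (1, 2), (1, 3), (1, 4), (1, 5), (1, 6), (1, 7), (1, 8), (1, 9), (1, 10), (2, 4), (3, 9), (4, 3), (5, 8), (6, 2), (7, 7), (8, 1), (9, 6), (10, 0)}; count = 21.

For each of the 121 pairs (x, y) ∈ F_11², evaluate f(x, y) mod 11. Record the zeros.
  x = 0: [0↦1, 1↦3, 2↦5, 3↦7, 4↦9, 5↦0, 6↦2, 7↦4, 8↦6, 9↦8, 10↦10]  zeros at y ∈ {5}
  x = 1: [0↦0, 1↦0, 2↦0, 3↦0, 4↦0, 5↦0, 6↦0, 7↦0, 8↦0, 9↦0, 10↦0]  zeros at y ∈ {0, 1, 2, 3, 4, 5, 6, 7, 8, 9, 10}
  x = 2: [0↦8, 1↦6, 2↦4, 3↦2, 4↦0, 5↦9, 6↦7, 7↦5, 8↦3, 9↦1, 10↦10]  zeros at y ∈ {4}
  x = 3: [0↦3, 1↦10, 2↦6, 3↦2, 4↦9, 5↦5, 6↦1, 7↦8, 8↦4, 9↦0, 10↦7]  zeros at y ∈ {9}
  x = 4: [0↦7, 1↦1, 2↦6, 3↦0, 4↦5, 5↦10, 6↦4, 7↦9, 8↦3, 9↦8, 10↦2]  zeros at y ∈ {3}
  x = 5: [0↦9, 1↦1, 2↦4, 3↦7, 4↦10, 5↦2, 6↦5, 7↦8, 8↦0, 9↦3, 10↦6]  zeros at y ∈ {8}
  x = 6: [0↦9, 1↦10, 2↦0, 3↦1, 4↦2, 5↦3, 6↦4, 7↦5, 8↦6, 9↦7, 10↦8]  zeros at y ∈ {2}
  x = 7: [0↦7, 1↦6, 2↦5, 3↦4, 4↦3, 5↦2, 6↦1, 7↦0, 8↦10, 9↦9, 10↦8]  zeros at y ∈ {7}
  x = 8: [0↦3, 1↦0, 2↦8, 3↦5, 4↦2, 5↦10, 6↦7, 7↦4, 8↦1, 9↦9, 10↦6]  zeros at y ∈ {1}
  x = 9: [0↦8, 1↦3, 2↦9, 3↦4, 4↦10, 5↦5, 6↦0, 7↦6, 8↦1, 9↦7, 10↦2]  zeros at y ∈ {6}
  x = 10: [0↦0, 1↦4, 2↦8, 3↦1, 4↦5, 5↦9, 6↦2, 7↦6, 8↦10, 9↦3, 10↦7]  zeros at y ∈ {0}
Collecting zeros: affine points = {(0, 5), (1, 0), (1, 1), (1, 2), (1, 3), (1, 4), (1, 5), (1, 6), (1, 7), (1, 8), (1, 9), (1, 10), (2, 4), (3, 9), (4, 3), (5, 8), (6, 2), (7, 7), (8, 1), (9, 6), (10, 0)}.
Total count |C(F_11)_aff| = 21.


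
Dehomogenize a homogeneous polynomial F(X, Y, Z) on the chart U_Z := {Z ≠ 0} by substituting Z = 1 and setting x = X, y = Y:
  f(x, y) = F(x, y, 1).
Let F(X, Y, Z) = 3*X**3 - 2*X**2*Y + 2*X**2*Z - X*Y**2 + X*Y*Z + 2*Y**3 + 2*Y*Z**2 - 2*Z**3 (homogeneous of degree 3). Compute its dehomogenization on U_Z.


f(x, y) = 3*x**3 - 2*x**2*y + 2*x**2 - x*y**2 + x*y + 2*y**3 + 2*y - 2

On U_Z we set Z = 1. Each monomial c·X^i·Y^j·Z^k in F becomes c·x^i·y^j·1^k = c·x^i·y^j.
Substituting Z = 1: F(X, Y, 1) = 3*x**3 - 2*x**2*y + 2*x**2 - x*y**2 + x*y + 2*y**3 + 2*y - 2.
Note: deg(f) ≤ deg(F) = 3; strict inequality happens when F is divisible by Z (lost terms).


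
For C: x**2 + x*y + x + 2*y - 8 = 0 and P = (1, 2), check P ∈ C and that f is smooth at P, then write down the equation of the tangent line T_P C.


Tangent line at P: 5*x + 3*y - 11 = 0.

Step 1: f(1, 2) = 0, so P lies on C.
Step 2: partial derivatives
  f_x(x, y) = 2*x + y + 1, f_y(x, y) = x + 2.
  f_x(P) = 5, f_y(P) = 3 (gradient nonzero, so P is smooth).
Step 3: tangent line at P: 5·(x − 1) + 3·(y − 2) = 0.
Expanding: 5*x + 3*y - 11 = 0.


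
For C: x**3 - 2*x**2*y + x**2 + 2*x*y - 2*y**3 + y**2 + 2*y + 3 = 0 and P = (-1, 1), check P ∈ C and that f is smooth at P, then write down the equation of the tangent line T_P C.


Tangent line at P: 7*x - 6*y + 13 = 0.

Step 1: f(-1, 1) = 0, so P lies on C.
Step 2: partial derivatives
  f_x(x, y) = 3*x**2 - 4*x*y + 2*x + 2*y, f_y(x, y) = -2*x**2 + 2*x - 6*y**2 + 2*y + 2.
  f_x(P) = 7, f_y(P) = -6 (gradient nonzero, so P is smooth).
Step 3: tangent line at P: 7·(x − -1) + -6·(y − 1) = 0.
Expanding: 7*x - 6*y + 13 = 0.


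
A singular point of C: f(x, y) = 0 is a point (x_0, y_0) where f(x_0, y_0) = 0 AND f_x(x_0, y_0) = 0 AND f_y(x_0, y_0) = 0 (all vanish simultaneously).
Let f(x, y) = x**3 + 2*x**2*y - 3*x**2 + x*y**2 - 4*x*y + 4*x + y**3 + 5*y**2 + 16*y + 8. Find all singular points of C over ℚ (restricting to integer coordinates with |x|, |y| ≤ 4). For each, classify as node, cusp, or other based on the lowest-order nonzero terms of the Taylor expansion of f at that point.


Singular points: {(2, -2)}; classification: node.

Compute partial derivatives:
  f_x = 3*x**2 + 4*x*y - 6*x + y**2 - 4*y + 4.
  f_y = 2*x**2 + 2*x*y - 4*x + 3*y**2 + 10*y + 16.
Scan x_0 ∈ {−4, ..., 4}. For each x_0, f_y(x_0, y) is a polynomial in y; find its integer roots y ∈ {−4, ..., 4}, then test f_x and f at those candidates.
  x = -4: f_y(-4, y) = 3*y**2 + 2*y + 64; no integer root y with |y| ≤ 4.
  x = -3: f_y(-3, y) = 3*y**2 + 4*y + 46; no integer root y with |y| ≤ 4.
  x = -2: f_y(-2, y) = 3*y**2 + 6*y + 32; no integer root y with |y| ≤ 4.
  x = -1: f_y(-1, y) = 3*y**2 + 8*y + 22; no integer root y with |y| ≤ 4.
  x = 0: f_y(0, y) = 3*y**2 + 10*y + 16; no integer root y with |y| ≤ 4.
  x = 1: f_y(1, y) = 3*y**2 + 12*y + 14; no integer root y with |y| ≤ 4.
  x = 2: f_y(2, y) = 3*y**2 + 14*y + 16; vanishes at y ∈ {-2}. (2, -2): f_x = 0, f = 0 — SINGULAR.
  x = 3: f_y(3, y) = 3*y**2 + 16*y + 22; no integer root y with |y| ≤ 4.
  x = 4: f_y(4, y) = 3*y**2 + 18*y + 32; no integer root y with |y| ≤ 4.
Only singular point on the grid: (2, -2).
Classify: substitute x = 2 + u, y = -2 + v and expand: f = u**3 + 2*u**2*v - u**2 + u*v**2 + v**3 + v**2.
No constant or linear terms (consistent with a singular point). Quadratic part: -u**2 + v**2. Cubic part: u**3 + 2*u**2*v + u*v**2 + v**3.
The quadratic part v**2 - u**2 = (v − u)(v + u) splits into two distinct linear factors, so there are two distinct tangent lines y − -2 = ±(x − 2) — this is a node (ordinary double point).
Classification: node.


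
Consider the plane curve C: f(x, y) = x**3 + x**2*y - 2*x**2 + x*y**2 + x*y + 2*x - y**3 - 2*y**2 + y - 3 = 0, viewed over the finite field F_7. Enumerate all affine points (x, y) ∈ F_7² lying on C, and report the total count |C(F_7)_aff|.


Affine F_7-points: {(1, 4), (2, 1), (2, 2), (2, 4), (4, 3), (5, 3), (6, 5)}; count = 7.

For each of the 49 pairs (x, y) ∈ F_7², evaluate f(x, y) mod 7. Record the zeros.
  x = 0: [0↦4, 1↦2, 2↦4, 3↦4, 4↦3, 5↦2, 6↦2]  zeros at y ∈ ∅
  x = 1: [0↦5, 1↦6, 2↦6, 3↦6, 4↦0, 5↦3, 6↦2]  zeros at y ∈ {4}
  x = 2: [0↦1, 1↦0, 2↦0, 3↦2, 4↦0, 5↦2, 6↦2]  zeros at y ∈ {1, 2, 4}
  x = 3: [0↦5, 1↦4, 2↦6, 3↦5, 4↦2, 5↦5, 6↦1]  zeros at y ∈ ∅
  x = 4: [0↦2, 1↦3, 2↦2, 3↦0, 4↦5, 5↦4, 6↦5]  zeros at y ∈ {3}
  x = 5: [0↦5, 1↦3, 2↦1, 3↦0, 4↦1, 5↦5, 6↦6]  zeros at y ∈ {3}
  x = 6: [0↦6, 1↦3, 2↦2, 3↦4, 4↦3, 5↦0, 6↦3]  zeros at y ∈ {5}
Collecting zeros: affine points = {(1, 4), (2, 1), (2, 2), (2, 4), (4, 3), (5, 3), (6, 5)}.
Total count |C(F_7)_aff| = 7.


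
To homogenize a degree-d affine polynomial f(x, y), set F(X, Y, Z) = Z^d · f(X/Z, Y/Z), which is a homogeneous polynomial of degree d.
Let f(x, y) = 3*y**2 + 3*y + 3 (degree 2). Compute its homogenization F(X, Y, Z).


F(X, Y, Z) = 3*Y**2 + 3*Y*Z + 3*Z**2

deg(f) = 2.
Substitute x = X/Z, y = Y/Z into f, then multiply by Z^2.
  monomial 3·x^0·y^2 ↦ 3·X^0·Y^2·Z^0.
  monomial 3·x^0·y^1 ↦ 3·X^0·Y^1·Z^1.
  monomial 3·x^0·y^0 ↦ 3·X^0·Y^0·Z^2.
Collecting: F(X, Y, Z) = 3*Y**2 + 3*Y*Z + 3*Z**2.


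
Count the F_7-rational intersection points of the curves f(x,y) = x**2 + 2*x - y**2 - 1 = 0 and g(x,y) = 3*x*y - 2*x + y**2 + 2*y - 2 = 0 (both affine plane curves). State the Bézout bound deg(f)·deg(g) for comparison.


Common zeros: ∅; count = 0; Bézout bound = 4.

deg(f) = 2, deg(g) = 2, so Bézout bound = 4.
Scan x ∈ F_7. For each x, list the y ∈ F_7 with f(x, y) ≡ 0 and those with g(x, y) ≡ 0 (mod 7); the common zeros in that column are the intersection.
  x = 0: f ≡ 0 at y ∈ ∅; g ≡ 0 at y ∈ ∅; common: ∅.
  x = 1: f ≡ 0 at y ∈ {3, 4}; g ≡ 0 at y ∈ ∅; common: ∅.
  x = 2: f ≡ 0 at y ∈ {0}; g ≡ 0 at y ∈ {2, 4}; common: ∅.
  x = 3: f ≡ 0 at y ∈ {0}; g ≡ 0 at y ∈ ∅; common: ∅.
  x = 4: f ≡ 0 at y ∈ {3, 4}; g ≡ 0 at y ∈ ∅; common: ∅.
  x = 5: f ≡ 0 at y ∈ ∅; g ≡ 0 at y ∈ {5, 6}; common: ∅.
  x = 6: f ≡ 0 at y ∈ ∅; g ≡ 0 at y ∈ {0, 1}; common: ∅.
Collecting: common zeros = ∅, so the count is 0.
Comparison with the Bézout bound: 0 ≤ 4 = deg(f)·deg(g), as expected for curves with no common component (the affine F_7-count falls short of the bound because intersections may lie at infinity, over extension fields, or carry multiplicity).


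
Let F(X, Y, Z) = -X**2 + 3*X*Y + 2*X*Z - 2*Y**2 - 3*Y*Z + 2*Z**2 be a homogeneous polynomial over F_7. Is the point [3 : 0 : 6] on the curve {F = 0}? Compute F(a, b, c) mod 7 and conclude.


F(3,0,6) ≡ 1 (mod 7); P is NOT on the curve.

Evaluate F(3, 0, 6) term-by-term (mod 7).
  -X**2 ↦ -1·9·1·1 = -9
  3*X*Y ↦ 3·3·0·1 = 0
  2*X*Z ↦ 2·3·1·6 = 36
  -2*Y**2 ↦ -2·1·0·1 = 0
  -3*Y*Z ↦ -3·1·0·6 = 0
  2*Z**2 ↦ 2·1·1·36 = 72
Sum: F(3, 0, 6) = (-9) + (0) + (36) + (0) + (0) + (72) = 99.
Reducing mod 7: 99 ≡ 1 (mod 7).
Since F(a, b, c) ≡ 1 ≠ 0 (mod 7), P does NOT lie on the curve.


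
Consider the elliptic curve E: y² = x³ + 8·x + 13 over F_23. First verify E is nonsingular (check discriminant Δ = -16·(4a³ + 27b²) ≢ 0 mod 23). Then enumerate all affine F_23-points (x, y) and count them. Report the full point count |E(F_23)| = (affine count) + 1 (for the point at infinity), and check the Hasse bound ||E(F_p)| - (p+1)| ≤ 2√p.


Affine points = {(0, 6), (0, 17), (3, 8), (3, 15), (6, 1), (6, 22), (9, 3), (9, 20), (10, 9), (10, 14), (11, 11), (11, 12), (15, 9), (15, 14), (17, 5), (17, 18), (18, 3), (18, 20), (19, 3), (19, 20), (20, 10), (20, 13), (21, 9), (21, 14), (22, 2), (22, 21)}; affine count = 26; |E(F_23)| = 27.

Discriminant check: Δ ∝ 4a³ + 27b² = 4·8³ + 27·13² = 4·512 + 27·169 ≡ 10 (mod 23). Nonzero ⇒ E is nonsingular.
For each x ∈ F_23, compute rhs = x³ + 8·x + 13 mod 23, then count y ∈ F_23 with y² ≡ rhs.
  x = 0: rhs = 13, matching y values: 6, 17 (2 points).
  x = 1: rhs = 22, matching y values: none (0 points).
  x = 2: rhs = 14, matching y values: none (0 points).
  x = 3: rhs = 18, matching y values: 8, 15 (2 points).
  x = 4: rhs = 17, matching y values: none (0 points).
  x = 5: rhs = 17, matching y values: none (0 points).
  x = 6: rhs = 1, matching y values: 1, 22 (2 points).
  x = 7: rhs = 21, matching y values: none (0 points).
  x = 8: rhs = 14, matching y values: none (0 points).
  x = 9: rhs = 9, matching y values: 3, 20 (2 points).
  x = 10: rhs = 12, matching y values: 9, 14 (2 points).
  x = 11: rhs = 6, matching y values: 11, 12 (2 points).
  x = 12: rhs = 20, matching y values: none (0 points).
  x = 13: rhs = 14, matching y values: none (0 points).
  x = 14: rhs = 17, matching y values: none (0 points).
  x = 15: rhs = 12, matching y values: 9, 14 (2 points).
  x = 16: rhs = 5, matching y values: none (0 points).
  x = 17: rhs = 2, matching y values: 5, 18 (2 points).
  x = 18: rhs = 9, matching y values: 3, 20 (2 points).
  x = 19: rhs = 9, matching y values: 3, 20 (2 points).
  x = 20: rhs = 8, matching y values: 10, 13 (2 points).
  x = 21: rhs = 12, matching y values: 9, 14 (2 points).
  x = 22: rhs = 4, matching y values: 2, 21 (2 points).
Total affine count: 26.
Full point count |E(F_23)| = 26 + 1 = 27.
Hasse bound: |27 − (23+1)| = |3| = 3 ≤ 2√23 ≈ 9.5917 ✓.


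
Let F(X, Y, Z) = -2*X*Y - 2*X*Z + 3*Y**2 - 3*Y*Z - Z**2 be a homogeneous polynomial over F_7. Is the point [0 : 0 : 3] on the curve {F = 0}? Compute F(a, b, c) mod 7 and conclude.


F(0,0,3) ≡ 5 (mod 7); P is NOT on the curve.

Evaluate F(0, 0, 3) term-by-term (mod 7).
  -2*X*Y ↦ -2·0·0·1 = 0
  -2*X*Z ↦ -2·0·1·3 = 0
  3*Y**2 ↦ 3·1·0·1 = 0
  -3*Y*Z ↦ -3·1·0·3 = 0
  -Z**2 ↦ -1·1·1·9 = -9
Sum: F(0, 0, 3) = (0) + (0) + (0) + (0) + (-9) = -9.
Reducing mod 7: -9 ≡ 5 (mod 7).
Since F(a, b, c) ≡ 5 ≠ 0 (mod 7), P does NOT lie on the curve.


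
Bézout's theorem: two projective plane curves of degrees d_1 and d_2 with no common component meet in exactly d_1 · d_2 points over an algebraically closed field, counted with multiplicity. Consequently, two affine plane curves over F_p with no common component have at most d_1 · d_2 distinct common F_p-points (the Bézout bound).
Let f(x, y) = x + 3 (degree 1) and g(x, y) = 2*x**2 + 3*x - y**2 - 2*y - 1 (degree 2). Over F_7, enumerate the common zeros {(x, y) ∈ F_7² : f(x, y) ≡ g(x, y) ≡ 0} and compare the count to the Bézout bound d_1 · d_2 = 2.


Common zeros: {(4, 2), (4, 3)}; count = 2; Bézout bound = 2.

deg(f) = 1, deg(g) = 2, so Bézout bound = 2.
Scan x ∈ F_7. For each x, list the y ∈ F_7 with f(x, y) ≡ 0 and those with g(x, y) ≡ 0 (mod 7); the common zeros in that column are the intersection.
  x = 0: f ≡ 0 at y ∈ ∅; g ≡ 0 at y ∈ {6}; common: ∅.
  x = 1: f ≡ 0 at y ∈ ∅; g ≡ 0 at y ∈ ∅; common: ∅.
  x = 2: f ≡ 0 at y ∈ ∅; g ≡ 0 at y ∈ {6}; common: ∅.
  x = 3: f ≡ 0 at y ∈ ∅; g ≡ 0 at y ∈ ∅; common: ∅.
  x = 4: f ≡ 0 at y ∈ {0, 1, 2, 3, 4, 5, 6}; g ≡ 0 at y ∈ {2, 3}; common: {2, 3}.
  x = 5: f ≡ 0 at y ∈ ∅; g ≡ 0 at y ∈ {2, 3}; common: ∅.
  x = 6: f ≡ 0 at y ∈ ∅; g ≡ 0 at y ∈ ∅; common: ∅.
Collecting: common zeros = {(4, 2), (4, 3)}, so the count is 2.
Comparison with the Bézout bound: 2 ≤ 2 = deg(f)·deg(g), as expected for curves with no common component (the bound is attained).


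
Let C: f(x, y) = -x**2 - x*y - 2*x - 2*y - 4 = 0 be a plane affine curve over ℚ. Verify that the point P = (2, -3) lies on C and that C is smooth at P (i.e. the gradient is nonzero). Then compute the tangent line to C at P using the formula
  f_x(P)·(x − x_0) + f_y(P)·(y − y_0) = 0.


Tangent line at P: -3*x - 4*y - 6 = 0.

Step 1: f(2, -3) = 0, so P lies on C.
Step 2: partial derivatives
  f_x(x, y) = -2*x - y - 2, f_y(x, y) = -x - 2.
  f_x(P) = -3, f_y(P) = -4 (gradient nonzero, so P is smooth).
Step 3: tangent line at P: -3·(x − 2) + -4·(y − -3) = 0.
Expanding: -3*x - 4*y - 6 = 0.


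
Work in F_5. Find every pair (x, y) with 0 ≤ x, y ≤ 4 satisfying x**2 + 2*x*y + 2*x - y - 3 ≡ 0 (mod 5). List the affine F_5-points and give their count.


Affine F_5-points: {(0, 2), (1, 0), (2, 0), (4, 2)}; count = 4.

For each of the 25 pairs (x, y) ∈ F_5², evaluate f(x, y) mod 5. Record the zeros.
  x = 0: [0↦2, 1↦1, 2↦0, 3↦4, 4↦3]  zeros at y ∈ {2}
  x = 1: [0↦0, 1↦1, 2↦2, 3↦3, 4↦4]  zeros at y ∈ {0}
  x = 2: [0↦0, 1↦3, 2↦1, 3↦4, 4↦2]  zeros at y ∈ {0}
  x = 3: [0↦2, 1↦2, 2↦2, 3↦2, 4↦2]  zeros at y ∈ ∅
  x = 4: [0↦1, 1↦3, 2↦0, 3↦2, 4↦4]  zeros at y ∈ {2}
Collecting zeros: affine points = {(0, 2), (1, 0), (2, 0), (4, 2)}.
Total count |C(F_5)_aff| = 4.


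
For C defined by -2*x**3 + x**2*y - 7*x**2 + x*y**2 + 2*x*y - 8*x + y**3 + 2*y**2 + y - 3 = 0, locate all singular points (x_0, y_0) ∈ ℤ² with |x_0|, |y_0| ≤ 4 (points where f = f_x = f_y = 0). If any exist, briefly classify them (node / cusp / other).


Singular points: {(-1, 0)}; classification: node.

Compute partial derivatives:
  f_x = -6*x**2 + 2*x*y - 14*x + y**2 + 2*y - 8.
  f_y = x**2 + 2*x*y + 2*x + 3*y**2 + 4*y + 1.
Scan x_0 ∈ {−4, ..., 4}. For each x_0, f_y(x_0, y) is a polynomial in y; find its integer roots y ∈ {−4, ..., 4}, then test f_x and f at those candidates.
  x = -4: f_y(-4, y) = 3*y**2 - 4*y + 9; no integer root y with |y| ≤ 4.
  x = -3: f_y(-3, y) = 3*y**2 - 2*y + 4; no integer root y with |y| ≤ 4.
  x = -2: f_y(-2, y) = 3*y**2 + 1; no integer root y with |y| ≤ 4.
  x = -1: f_y(-1, y) = 3*y**2 + 2*y; vanishes at y ∈ {0}. (-1, 0): f_x = 0, f = 0 — SINGULAR.
  x = 0: f_y(0, y) = 3*y**2 + 4*y + 1; vanishes at y ∈ {-1}. (0, -1): f_x = -9 ≠ 0.
  x = 1: f_y(1, y) = 3*y**2 + 6*y + 4; no integer root y with |y| ≤ 4.
  x = 2: f_y(2, y) = 3*y**2 + 8*y + 9; no integer root y with |y| ≤ 4.
  x = 3: f_y(3, y) = 3*y**2 + 10*y + 16; no integer root y with |y| ≤ 4.
  x = 4: f_y(4, y) = 3*y**2 + 12*y + 25; no integer root y with |y| ≤ 4.
Only singular point on the grid: (-1, 0).
Classify: substitute x = -1 + u, y = 0 + v and expand: f = -2*u**3 + u**2*v - u**2 + u*v**2 + v**3 + v**2.
No constant or linear terms (consistent with a singular point). Quadratic part: -u**2 + v**2. Cubic part: -2*u**3 + u**2*v + u*v**2 + v**3.
The quadratic part v**2 - u**2 = (v − u)(v + u) splits into two distinct linear factors, so there are two distinct tangent lines y − 0 = ±(x − -1) — this is a node (ordinary double point).
Classification: node.


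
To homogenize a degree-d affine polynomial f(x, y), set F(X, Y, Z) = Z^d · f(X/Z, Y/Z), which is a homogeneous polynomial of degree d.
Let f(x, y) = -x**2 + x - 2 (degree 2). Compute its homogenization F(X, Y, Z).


F(X, Y, Z) = -X**2 + X*Z - 2*Z**2

deg(f) = 2.
Substitute x = X/Z, y = Y/Z into f, then multiply by Z^2.
  monomial -1·x^2·y^0 ↦ -1·X^2·Y^0·Z^0.
  monomial 1·x^1·y^0 ↦ 1·X^1·Y^0·Z^1.
  monomial -2·x^0·y^0 ↦ -2·X^0·Y^0·Z^2.
Collecting: F(X, Y, Z) = -X**2 + X*Z - 2*Z**2.


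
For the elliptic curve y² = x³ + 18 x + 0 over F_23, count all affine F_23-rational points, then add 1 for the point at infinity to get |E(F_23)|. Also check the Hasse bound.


Affine points = {(0, 0), (3, 9), (3, 14), (5, 10), (5, 13), (6, 5), (6, 18), (7, 3), (7, 20), (8, 9), (8, 14), (12, 9), (12, 14), (13, 4), (13, 19), (14, 11), (14, 12), (19, 5), (19, 18), (21, 5), (21, 18), (22, 2), (22, 21)}; affine count = 23; |E(F_23)| = 24.

Discriminant check: Δ ∝ 4a³ + 27b² = 4·18³ + 27·0² = 4·5832 + 27·0 ≡ 6 (mod 23). Nonzero ⇒ E is nonsingular.
For each x ∈ F_23, compute rhs = x³ + 18·x + 0 mod 23, then count y ∈ F_23 with y² ≡ rhs.
  x = 0: rhs = 0, matching y values: 0 (1 points).
  x = 1: rhs = 19, matching y values: none (0 points).
  x = 2: rhs = 21, matching y values: none (0 points).
  x = 3: rhs = 12, matching y values: 9, 14 (2 points).
  x = 4: rhs = 21, matching y values: none (0 points).
  x = 5: rhs = 8, matching y values: 10, 13 (2 points).
  x = 6: rhs = 2, matching y values: 5, 18 (2 points).
  x = 7: rhs = 9, matching y values: 3, 20 (2 points).
  x = 8: rhs = 12, matching y values: 9, 14 (2 points).
  x = 9: rhs = 17, matching y values: none (0 points).
  x = 10: rhs = 7, matching y values: none (0 points).
  x = 11: rhs = 11, matching y values: none (0 points).
  x = 12: rhs = 12, matching y values: 9, 14 (2 points).
  x = 13: rhs = 16, matching y values: 4, 19 (2 points).
  x = 14: rhs = 6, matching y values: 11, 12 (2 points).
  x = 15: rhs = 11, matching y values: none (0 points).
  x = 16: rhs = 14, matching y values: none (0 points).
  x = 17: rhs = 21, matching y values: none (0 points).
  x = 18: rhs = 15, matching y values: none (0 points).
  x = 19: rhs = 2, matching y values: 5, 18 (2 points).
  x = 20: rhs = 11, matching y values: none (0 points).
  x = 21: rhs = 2, matching y values: 5, 18 (2 points).
  x = 22: rhs = 4, matching y values: 2, 21 (2 points).
Total affine count: 23.
Full point count |E(F_23)| = 23 + 1 = 24.
Hasse bound: |24 − (23+1)| = |0| = 0 ≤ 2√23 ≈ 9.5917 ✓.


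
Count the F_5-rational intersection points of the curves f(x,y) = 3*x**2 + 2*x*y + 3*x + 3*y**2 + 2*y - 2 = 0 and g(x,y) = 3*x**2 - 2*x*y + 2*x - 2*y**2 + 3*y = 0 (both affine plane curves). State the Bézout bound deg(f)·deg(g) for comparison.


Common zeros: ∅; count = 0; Bézout bound = 4.

deg(f) = 2, deg(g) = 2, so Bézout bound = 4.
Scan x ∈ F_5. For each x, list the y ∈ F_5 with f(x, y) ≡ 0 and those with g(x, y) ≡ 0 (mod 5); the common zeros in that column are the intersection.
  x = 0: f ≡ 0 at y ∈ ∅; g ≡ 0 at y ∈ {0, 4}; common: ∅.
  x = 1: f ≡ 0 at y ∈ ∅; g ≡ 0 at y ∈ {0, 3}; common: ∅.
  x = 2: f ≡ 0 at y ∈ {1, 2}; g ≡ 0 at y ∈ {3, 4}; common: ∅.
  x = 3: f ≡ 0 at y ∈ {1, 3}; g ≡ 0 at y ∈ ∅; common: ∅.
  x = 4: f ≡ 0 at y ∈ {2, 3}; g ≡ 0 at y ∈ ∅; common: ∅.
Collecting: common zeros = ∅, so the count is 0.
Comparison with the Bézout bound: 0 ≤ 4 = deg(f)·deg(g), as expected for curves with no common component (the affine F_5-count falls short of the bound because intersections may lie at infinity, over extension fields, or carry multiplicity).
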